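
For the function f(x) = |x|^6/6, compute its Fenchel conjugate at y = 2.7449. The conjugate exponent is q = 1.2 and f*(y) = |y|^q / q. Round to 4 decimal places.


The conjugate exponent q satisfies 1/p + 1/q = 1.
p = 6, so q = 6/(6 - 1) = 1.2
|y|^q = 2.7449^1.2 = 3.3592
f*(2.7449) = 3.3592 / 1.2 = 2.7993


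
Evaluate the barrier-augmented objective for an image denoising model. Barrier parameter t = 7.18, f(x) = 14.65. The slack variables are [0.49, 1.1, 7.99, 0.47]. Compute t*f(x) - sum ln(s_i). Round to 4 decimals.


Step 1: Compute log-barrier.
ln values: [-0.7133, 0.0953, 2.0782, -0.755]
phi = -(-0.7133 + 0.0953 + 2.0782 - 0.755) = -0.7051
Step 2: Compute augmented objective.
t*f(x) = 7.18*14.65 = 105.187
Total = 105.187 - 0.7051 = 104.4819


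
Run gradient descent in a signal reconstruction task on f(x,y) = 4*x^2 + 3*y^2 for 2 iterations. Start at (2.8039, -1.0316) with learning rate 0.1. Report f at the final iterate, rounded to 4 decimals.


Gradient descent on f(x,y) = 4*x^2 + 3*y^2.
Starting point: (2.8039, -1.0316), alpha = 0.1
Step 1: grad_x = 2*4*2.8039 = 22.4312, grad_y = 2*3*-1.0316 = -6.1896
  x_1 = 2.8039 - 0.1*22.4312 = 0.5608
  y_1 = -1.0316 - 0.1*-6.1896 = -0.4126
Step 2: grad_x = 2*4*0.5608 = 4.4862, grad_y = 2*3*-0.4126 = -2.4758
  x_2 = 0.5608 - 0.1*4.4862 = 0.1122
  y_2 = -0.4126 - 0.1*-2.4758 = -0.1651
f(0.1122, -0.1651) = 4*0.1122^2 + 3*(-0.1651)^2 = 0.132


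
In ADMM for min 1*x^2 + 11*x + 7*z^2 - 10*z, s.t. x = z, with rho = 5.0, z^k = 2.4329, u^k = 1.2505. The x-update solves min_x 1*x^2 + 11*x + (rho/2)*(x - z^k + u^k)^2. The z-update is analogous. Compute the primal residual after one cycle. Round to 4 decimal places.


ADMM iteration with rho = 5.0, z^k = 2.4329, u^k = 1.2505
Step 1: x-update.
Minimize 1*x^2 + 11*x + (5.0/2)*(x - 2.4329 + 1.2505)^2
FOC: (2*1 + 5.0)*x = -11 + 5.0*(2.4329 - 1.2505)
x^{k+1} = -0.7269
Step 2: z-update.
Minimize 7*z^2 - 10*z + (5.0/2)*(-0.7269 - z + 1.2505)^2
FOC: (2*7 + 5.0)*z = 10 + 5.0*(-0.7269 + 1.2505)
z^{k+1} = 0.6641
Step 3: u-update.
u^{k+1} = 1.2505 - 0.7269 - 0.6641 = -0.1405
Step 4: Primal residual = |-0.7269 - 0.6641| = 1.391


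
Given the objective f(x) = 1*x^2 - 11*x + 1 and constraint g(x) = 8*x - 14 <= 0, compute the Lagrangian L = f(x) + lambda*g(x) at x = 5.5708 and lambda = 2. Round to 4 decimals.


Step 1: Evaluate f(x).
f(5.5708) = 1*5.5708^2 - 11*5.5708 + 1 = -29.245
Step 2: Evaluate g(x).
g(5.5708) = 8*5.5708 - 14 = 30.5664
Step 3: Compute Lagrangian.
L = -29.245 + 2*30.5664 = 31.8878


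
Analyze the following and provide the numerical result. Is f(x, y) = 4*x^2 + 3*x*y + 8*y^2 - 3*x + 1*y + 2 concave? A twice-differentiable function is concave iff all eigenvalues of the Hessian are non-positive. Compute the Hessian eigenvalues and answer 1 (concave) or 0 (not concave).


The Hessian of f(x,y) = 4*x^2 + 3*x*y + 8*y^2 - 3*x + 1*y + 2 is:
H = [[8, 3], [3, 16]]
Trace = 8 + 16 = 24
Determinant = 8*16 - (3)^2 = 119
Discriminant = (24)^2 - 4*119 = 100.0
Eigenvalues: lambda_1 = 7.0, lambda_2 = 17.0
The function is not concave.

0


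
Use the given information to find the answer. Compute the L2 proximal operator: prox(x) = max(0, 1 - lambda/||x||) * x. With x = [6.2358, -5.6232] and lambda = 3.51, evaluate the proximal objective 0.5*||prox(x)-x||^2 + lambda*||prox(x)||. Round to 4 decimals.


Step 1: Compute ||x||.
||x|| = 8.3968
Step 2: Compute scaling factor.
scale = max(0, 1 - 3.51/8.3968) = 0.582
Step 3: prox(x) = [3.6291, -3.2726]
||prox(x)|| = 4.8868
Step 4: Proximal objective.
0.5*||prox-x||^2 = 6.1601
lambda*||prox|| = 17.1527
Total = 23.3126


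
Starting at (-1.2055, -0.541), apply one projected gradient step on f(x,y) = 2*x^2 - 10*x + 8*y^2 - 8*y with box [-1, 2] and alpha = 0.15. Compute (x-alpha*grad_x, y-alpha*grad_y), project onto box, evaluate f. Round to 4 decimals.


Step 1: Compute gradient at (-1.2055, -0.541).
grad_x = 2*2*-1.2055 - 10 = -14.822
grad_y = 2*8*-0.541 - 8 = -16.656
Step 2: Gradient step.
x_raw = -1.2055 - 0.15*-14.822 = 1.0178
y_raw = -0.541 - 0.15*-16.656 = 1.9574
Step 3: Project onto [-1, 2].
x_proj = clip(1.0178) = 1.0178
y_proj = clip(1.9574) = 1.9574
Step 4: Evaluate f.
f(1.0178, 1.9574) = 6.886


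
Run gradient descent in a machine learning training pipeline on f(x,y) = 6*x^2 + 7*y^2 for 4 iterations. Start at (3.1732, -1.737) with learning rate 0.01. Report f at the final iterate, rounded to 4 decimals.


Gradient descent on f(x,y) = 6*x^2 + 7*y^2.
Starting point: (3.1732, -1.737), alpha = 0.01
Step 1: grad_x = 2*6*3.1732 = 38.0784, grad_y = 2*7*-1.737 = -24.318
  x_1 = 3.1732 - 0.01*38.0784 = 2.7924
  y_1 = -1.737 - 0.01*-24.318 = -1.4938
Step 2: grad_x = 2*6*2.7924 = 33.509, grad_y = 2*7*-1.4938 = -20.9135
  x_2 = 2.7924 - 0.01*33.509 = 2.4573
  y_2 = -1.4938 - 0.01*-20.9135 = -1.2847
Step 3: grad_x = 2*6*2.4573 = 29.4879, grad_y = 2*7*-1.2847 = -17.9856
  x_3 = 2.4573 - 0.01*29.4879 = 2.1624
  y_3 = -1.2847 - 0.01*-17.9856 = -1.1048
Step 4: grad_x = 2*6*2.1624 = 25.9494, grad_y = 2*7*-1.1048 = -15.4676
  x_4 = 2.1624 - 0.01*25.9494 = 1.903
  y_4 = -1.1048 - 0.01*-15.4676 = -0.9502
f(1.903, -0.9502) = 6*1.903^2 + 7*(-0.9502)^2 = 28.0469


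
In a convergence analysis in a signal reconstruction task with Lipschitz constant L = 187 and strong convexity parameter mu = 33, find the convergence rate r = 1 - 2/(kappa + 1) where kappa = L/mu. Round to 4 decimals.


Step 1: Compute the condition number.
kappa = L/mu = 187/33 = 5.6667
Step 2: Compute the convergence rate.
r = 1 - 2/(kappa + 1) = 1 - 2*mu/(L + mu) = (L - mu)/(L + mu) = 154/220 = 0.7


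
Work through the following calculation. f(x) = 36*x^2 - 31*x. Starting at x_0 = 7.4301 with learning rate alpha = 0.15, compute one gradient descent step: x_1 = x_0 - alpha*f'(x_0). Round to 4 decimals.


We compute the gradient at x_0 and apply the update.
f'(x) = 72*x - 31
f'(7.4301) = 72*7.4301 - 31 = 503.9672
x_1 = 7.4301 - 0.15*503.9672 = -68.165


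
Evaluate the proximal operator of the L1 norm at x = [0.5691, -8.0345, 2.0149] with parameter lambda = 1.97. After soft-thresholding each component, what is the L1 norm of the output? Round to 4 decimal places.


Soft-thresholding with lambda = 1.97:
prox(0.5691) = sign(0.5691)*max(|0.5691| - 1.97, 0) = 0.0
prox(-8.0345) = sign(-8.0345)*max(|-8.0345| - 1.97, 0) = -6.0645
prox(2.0149) = sign(2.0149)*max(|2.0149| - 1.97, 0) = 0.0449
prox(x) = [0.0, -6.0645, 0.0449]
||prox(x)||_1 = 0.0 + 6.0645 + 0.0449 = 6.1094


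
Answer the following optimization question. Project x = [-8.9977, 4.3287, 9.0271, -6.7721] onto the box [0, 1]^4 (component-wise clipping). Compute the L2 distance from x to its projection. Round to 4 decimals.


Project each component onto [0, 1].
clip(-8.9977) = 0.0, clip(4.3287) = 1.0, clip(9.0271) = 1.0, clip(-6.7721) = 0.0
Projection = [0.0, 1.0, 1.0, 0.0]
Squared diffs: [80.9586, 11.0802, 64.4343, 45.8613]
Distance = sqrt(202.3344) = 14.2244


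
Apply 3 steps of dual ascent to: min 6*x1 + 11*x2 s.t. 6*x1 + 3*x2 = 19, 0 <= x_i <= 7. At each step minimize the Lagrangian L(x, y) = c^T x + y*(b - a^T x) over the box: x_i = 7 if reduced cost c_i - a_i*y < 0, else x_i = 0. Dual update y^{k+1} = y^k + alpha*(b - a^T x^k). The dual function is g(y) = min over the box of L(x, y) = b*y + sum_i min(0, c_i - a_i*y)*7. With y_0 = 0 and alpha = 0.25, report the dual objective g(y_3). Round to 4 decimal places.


Dual ascent for LP: min 6*x1 + 11*x2, 6*x1 + 3*x2 = 19, 0 <= x_i <= 7
Step 1: y^k = 0.0, reduced costs: (6.0, 11.0)
  x^k = (0.0, 0.0), subgradient = b - a^T x = 19.0
  y^{k+1} = 0.0 + 0.25*19.0 = 4.75
Step 2: y^k = 4.75, reduced costs: (-22.5, -3.25)
  x^k = (7.0, 7.0), subgradient = b - a^T x = -44.0
  y^{k+1} = 4.75 + 0.25*-44.0 = -6.25
Step 3: y^k = -6.25, reduced costs: (43.5, 29.75)
  x^k = (0.0, 0.0), subgradient = b - a^T x = 19.0
  y^{k+1} = -6.25 + 0.25*19.0 = -1.5
Dual objective at y_3 = -1.5: reduced costs (15.0, 15.5), box minimizer x = (0.0, 0.0)
g(y_3) = b*y + (c1 - a1*y)*x1 + (c2 - a2*y)*x2 = 19*(-1.5) + 15.0*0.0 + 15.5*0.0 = -28.5 + 0.0 + 0.0 = -28.5


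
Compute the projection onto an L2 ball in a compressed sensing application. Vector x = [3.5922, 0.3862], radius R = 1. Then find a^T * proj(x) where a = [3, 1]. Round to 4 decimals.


Step 1: Compute ||x|| (intermediates to 6 decimals).
||x|| = sqrt(3.5922^2 + 0.3862^2) = 3.612901
Step 2: Project.
Since ||x|| > R, scale = R/||x|| = 1/3.612901 = 0.276786, proj(x) = scale * x
proj(x) = [0.994271, 0.106895]
Step 3: Dot product.
a^T * proj(x) = 3*0.994271 + 1*0.106895 = 3.0897


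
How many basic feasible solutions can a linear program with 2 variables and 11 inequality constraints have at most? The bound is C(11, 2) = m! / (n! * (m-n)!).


Each vertex corresponds to some choice of n active constraints out of m, so the number of vertices is at most C(m, n) = m! / (n!(m-n)!).
m = 11, n = 2
Numerator: 11 * 10
Denominator: 2! = 2
C(11, 2) = 55


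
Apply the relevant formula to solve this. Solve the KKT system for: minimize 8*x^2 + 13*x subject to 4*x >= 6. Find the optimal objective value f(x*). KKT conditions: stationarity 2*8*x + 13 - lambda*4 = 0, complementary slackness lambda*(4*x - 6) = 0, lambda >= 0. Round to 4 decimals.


Step 1: Try lambda = 0 (constraint inactive).
x_unc = -13/(2*8) = -0.8125
Check: 4*-0.8125 = -3.25 < 6 -- violated!
Step 2: Constraint must be active: 4*x = 6
x* = 6/4 = 1.5
lambda = (2*8*1.5 + 13)/4 = 9.25
Step 3: Compute optimal value.
f(x*) = 8*1.5^2 + 13*1.5 = 37.5


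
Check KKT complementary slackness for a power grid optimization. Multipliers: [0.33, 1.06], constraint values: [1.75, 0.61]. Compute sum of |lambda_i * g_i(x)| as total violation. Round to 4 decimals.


KKT complementary slackness check:
lambda_1 * g_1 = 0.33 * 1.75 = 0.5775
lambda_2 * g_2 = 1.06 * 0.61 = 0.6466
Total violation = 0.5775 + 0.6466 = 1.2241


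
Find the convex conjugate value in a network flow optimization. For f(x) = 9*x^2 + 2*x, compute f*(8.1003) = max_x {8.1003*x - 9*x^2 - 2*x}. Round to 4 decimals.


f*(y) = sup_x {y*x - a*x^2 - b*x} = sup_x {(y-b)*x - a*x^2}
FOC: (y - b) - 2a*x = 0 => x* = (y - b)/(2a)
x* = (8.1003 - 2)/(2*9) = 0.3389
f*(8.1003) = (y-b)^2/(4a) = (8.1003 - 2)^2/(4*9)
= 37.2137/36 = 1.0337


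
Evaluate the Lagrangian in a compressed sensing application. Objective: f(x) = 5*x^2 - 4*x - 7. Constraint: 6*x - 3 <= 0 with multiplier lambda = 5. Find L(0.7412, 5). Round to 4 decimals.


Step 1: Evaluate f(x).
f(0.7412) = 5*0.7412^2 - 4*0.7412 - 7 = -7.2179
Step 2: Evaluate g(x).
g(0.7412) = 6*0.7412 - 3 = 1.4472
Step 3: Compute Lagrangian.
L = -7.2179 + 5*1.4472 = 0.0181


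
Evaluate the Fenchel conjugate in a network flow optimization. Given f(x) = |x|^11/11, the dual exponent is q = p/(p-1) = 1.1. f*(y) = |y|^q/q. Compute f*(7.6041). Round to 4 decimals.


The conjugate exponent q satisfies 1/p + 1/q = 1.
p = 11, so q = 11/(11 - 1) = 1.1
|y|^q = 7.6041^1.1 = 9.3144
f*(7.6041) = 9.3144 / 1.1 = 8.4676


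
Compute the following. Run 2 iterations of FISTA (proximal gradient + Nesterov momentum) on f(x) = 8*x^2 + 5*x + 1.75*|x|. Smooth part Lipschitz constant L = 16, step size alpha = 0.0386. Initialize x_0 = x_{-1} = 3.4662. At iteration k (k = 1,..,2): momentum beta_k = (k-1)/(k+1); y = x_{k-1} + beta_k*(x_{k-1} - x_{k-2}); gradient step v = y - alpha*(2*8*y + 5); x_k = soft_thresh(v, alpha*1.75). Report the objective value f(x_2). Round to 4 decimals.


FISTA on f(x) = 8*x^2 + 5*x + 1.75*|x|
L = 16, alpha = 0.0386
Iteration 1: beta = 0.0, y = 3.4662 + 0.0*(3.4662 - 3.4662) = 3.4662
  grad(y) = 60.4592, v = y - alpha*grad = 1.1325
  prox(v) = soft_thresh(1.1325, 0.0676) = 1.0649
Iteration 2: beta = 0.3333, y = 1.0649 + 0.3333*(1.0649 - 3.4662) = 0.2645
  grad(y) = 9.232, v = y - alpha*grad = -0.0919
  prox(v) = soft_thresh(-0.0919, 0.0676) = -0.0243
f(x_2) = 8*(-0.0243)^2 + 5*(-0.0243) + 1.75*|-0.0243| = -0.0743


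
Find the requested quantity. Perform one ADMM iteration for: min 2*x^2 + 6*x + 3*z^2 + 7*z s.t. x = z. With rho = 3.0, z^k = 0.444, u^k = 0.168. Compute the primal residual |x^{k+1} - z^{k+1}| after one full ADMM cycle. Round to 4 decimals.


ADMM iteration with rho = 3.0, z^k = 0.444, u^k = 0.168
Step 1: x-update.
Minimize 2*x^2 + 6*x + (3.0/2)*(x - 0.444 + 0.168)^2
FOC: (2*2 + 3.0)*x = -6 + 3.0*(0.444 - 0.168)
x^{k+1} = -0.7389
Step 2: z-update.
Minimize 3*z^2 + 7*z + (3.0/2)*(-0.7389 - z + 0.168)^2
FOC: (2*3 + 3.0)*z = -7 + 3.0*(-0.7389 + 0.168)
z^{k+1} = -0.9681
Step 3: u-update.
u^{k+1} = 0.168 - 0.7389 + 0.9681 = 0.3972
Step 4: Primal residual = |-0.7389 + 0.9681| = 0.2292


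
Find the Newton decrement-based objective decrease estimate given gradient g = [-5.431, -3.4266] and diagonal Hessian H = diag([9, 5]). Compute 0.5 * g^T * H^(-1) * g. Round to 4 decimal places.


Step 1: H is diagonal, so H^(-1) * g = [-0.6034, -0.6853].
Step 2: g^T H^(-1) g = sum_i g_i^2 / H_ii
  = (-5.431)^2/9 + (-3.4266)^2/5
  = 3.2773 + 2.3483 = 5.6256
Step 3: Objective decrease = 0.5 * g^T H^(-1) g = 2.8128


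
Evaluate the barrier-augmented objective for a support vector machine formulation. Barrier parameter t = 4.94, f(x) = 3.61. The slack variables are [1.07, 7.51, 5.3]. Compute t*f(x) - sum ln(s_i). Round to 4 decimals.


Step 1: Compute log-barrier.
ln values: [0.0677, 2.0162, 1.6677]
phi = -(0.0677 + 2.0162 + 1.6677) = -3.7516
Step 2: Compute augmented objective.
t*f(x) = 4.94*3.61 = 17.8334
Total = 17.8334 - 3.7516 = 14.0818


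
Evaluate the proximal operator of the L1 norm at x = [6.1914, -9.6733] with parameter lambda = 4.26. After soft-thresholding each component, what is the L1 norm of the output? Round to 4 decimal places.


Soft-thresholding with lambda = 4.26:
prox(6.1914) = sign(6.1914)*max(|6.1914| - 4.26, 0) = 1.9314
prox(-9.6733) = sign(-9.6733)*max(|-9.6733| - 4.26, 0) = -5.4133
prox(x) = [1.9314, -5.4133]
||prox(x)||_1 = 1.9314 + 5.4133 = 7.3447


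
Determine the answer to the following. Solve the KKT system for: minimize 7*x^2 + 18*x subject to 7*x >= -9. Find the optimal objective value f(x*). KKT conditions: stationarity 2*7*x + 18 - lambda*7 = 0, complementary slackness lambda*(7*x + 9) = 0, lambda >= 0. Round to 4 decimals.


Step 1: Try lambda = 0 (constraint inactive).
Stationarity: 2*7*x + 18 = 0
x* = -18/(2*7) = -9/7 = -1.2857 (rounded; the exact value -9/7 is used below)
Check constraint: 7*-1.2857 = -8.9999 >= -9 -- satisfied.
Step 2: Compute optimal value.
f(x*) = 7*(-9/7)^2 + 18*(-9/7) = -11.5714


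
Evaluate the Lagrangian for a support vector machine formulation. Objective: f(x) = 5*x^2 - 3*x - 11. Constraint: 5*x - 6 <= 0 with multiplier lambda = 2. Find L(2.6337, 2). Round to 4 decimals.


Step 1: Evaluate f(x).
f(2.6337) = 5*2.6337^2 - 3*2.6337 - 11 = 15.7808
Step 2: Evaluate g(x).
g(2.6337) = 5*2.6337 - 6 = 7.1685
Step 3: Compute Lagrangian.
L = 15.7808 + 2*7.1685 = 30.1178


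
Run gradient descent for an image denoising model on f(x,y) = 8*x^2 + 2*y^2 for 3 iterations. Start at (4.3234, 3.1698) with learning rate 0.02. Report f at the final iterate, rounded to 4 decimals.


Gradient descent on f(x,y) = 8*x^2 + 2*y^2.
Starting point: (4.3234, 3.1698), alpha = 0.02
Step 1: grad_x = 2*8*4.3234 = 69.1744, grad_y = 2*2*3.1698 = 12.6792
  x_1 = 4.3234 - 0.02*69.1744 = 2.9399
  y_1 = 3.1698 - 0.02*12.6792 = 2.9162
Step 2: grad_x = 2*8*2.9399 = 47.0386, grad_y = 2*2*2.9162 = 11.6649
  x_2 = 2.9399 - 0.02*47.0386 = 1.9991
  y_2 = 2.9162 - 0.02*11.6649 = 2.6829
Step 3: grad_x = 2*8*1.9991 = 31.9862, grad_y = 2*2*2.6829 = 10.7317
  x_3 = 1.9991 - 0.02*31.9862 = 1.3594
  y_3 = 2.6829 - 0.02*10.7317 = 2.4683
f(1.3594, 2.4683) = 8*1.3594^2 + 2*2.4683^2 = 26.9689


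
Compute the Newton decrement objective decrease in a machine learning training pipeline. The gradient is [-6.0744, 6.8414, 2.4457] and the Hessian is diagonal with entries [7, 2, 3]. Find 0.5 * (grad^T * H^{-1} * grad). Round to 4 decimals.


Step 1: H is diagonal, so H^(-1) * g = [-0.8678, 3.4207, 0.8152].
Step 2: g^T H^(-1) g = sum_i g_i^2 / H_ii
  = (-6.0744)^2/7 + (6.8414)^2/2 + (2.4457)^2/3
  = 5.2712 + 23.4024 + 1.9938 = 30.6674
Step 3: Objective decrease = 0.5 * g^T H^(-1) g = 15.3337


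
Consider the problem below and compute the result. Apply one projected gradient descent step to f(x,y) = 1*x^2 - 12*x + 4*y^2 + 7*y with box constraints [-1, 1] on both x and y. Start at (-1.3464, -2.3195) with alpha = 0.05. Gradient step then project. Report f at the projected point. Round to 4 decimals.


Step 1: Compute gradient at (-1.3464, -2.3195).
grad_x = 2*1*-1.3464 - 12 = -14.6928
grad_y = 2*4*-2.3195 + 7 = -11.556
Step 2: Gradient step.
x_raw = -1.3464 - 0.05*-14.6928 = -0.6118
y_raw = -2.3195 - 0.05*-11.556 = -1.7417
Step 3: Project onto [-1, 1].
x_proj = clip(-0.6118) = -0.6118
y_proj = clip(-1.7417) = -1.0
Step 4: Evaluate f.
f(-0.6118, -1.0) = 4.7154


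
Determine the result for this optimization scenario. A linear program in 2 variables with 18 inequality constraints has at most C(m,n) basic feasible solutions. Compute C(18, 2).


Each vertex corresponds to some choice of n active constraints out of m, so the number of vertices is at most C(m, n) = m! / (n!(m-n)!).
m = 18, n = 2
Numerator: 18 * 17
Denominator: 2! = 2
C(18, 2) = 153


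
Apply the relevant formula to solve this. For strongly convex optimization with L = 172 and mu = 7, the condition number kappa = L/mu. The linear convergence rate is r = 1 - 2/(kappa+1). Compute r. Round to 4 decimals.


Step 1: Compute the condition number.
kappa = L/mu = 172/7 = 24.5714
Step 2: Compute the convergence rate.
r = 1 - 2/(kappa + 1) = 1 - 2*mu/(L + mu) = (L - mu)/(L + mu) = 165/179 = 0.9218


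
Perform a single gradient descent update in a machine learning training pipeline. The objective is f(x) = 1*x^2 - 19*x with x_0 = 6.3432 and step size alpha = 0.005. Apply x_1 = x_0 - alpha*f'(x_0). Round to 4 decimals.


We compute the gradient at x_0 and apply the update.
f'(x) = 2*x - 19
f'(6.3432) = 2*6.3432 - 19 = -6.3136
x_1 = 6.3432 - 0.005*-6.3136 = 6.3748


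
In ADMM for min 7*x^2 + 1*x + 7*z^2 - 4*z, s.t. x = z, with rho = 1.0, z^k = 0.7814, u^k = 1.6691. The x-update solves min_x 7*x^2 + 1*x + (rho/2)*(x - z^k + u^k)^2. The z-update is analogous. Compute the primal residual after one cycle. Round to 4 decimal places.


ADMM iteration with rho = 1.0, z^k = 0.7814, u^k = 1.6691
Step 1: x-update.
Minimize 7*x^2 + 1*x + (1.0/2)*(x - 0.7814 + 1.6691)^2
FOC: (2*7 + 1.0)*x = -1 + 1.0*(0.7814 - 1.6691)
x^{k+1} = -0.1258
Step 2: z-update.
Minimize 7*z^2 - 4*z + (1.0/2)*(-0.1258 - z + 1.6691)^2
FOC: (2*7 + 1.0)*z = 4 + 1.0*(-0.1258 + 1.6691)
z^{k+1} = 0.3696
Step 3: u-update.
u^{k+1} = 1.6691 - 0.1258 - 0.3696 = 1.1737
Step 4: Primal residual = |-0.1258 - 0.3696| = 0.4954


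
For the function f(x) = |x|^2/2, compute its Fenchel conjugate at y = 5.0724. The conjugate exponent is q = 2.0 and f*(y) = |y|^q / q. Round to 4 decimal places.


The conjugate exponent q satisfies 1/p + 1/q = 1.
p = 2, so q = 2/(2 - 1) = 2.0
|y|^q = 5.0724^2.0 = 25.7292
f*(5.0724) = 25.7292 / 2.0 = 12.8646


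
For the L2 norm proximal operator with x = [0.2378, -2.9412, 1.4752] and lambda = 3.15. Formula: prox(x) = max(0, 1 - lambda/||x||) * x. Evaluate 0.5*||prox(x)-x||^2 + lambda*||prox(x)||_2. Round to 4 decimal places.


Step 1: Compute ||x||.
||x|| = 3.299
Step 2: Compute scaling factor.
scale = max(0, 1 - 3.15/3.299) = 0.0452
Step 3: prox(x) = [0.0107, -0.1328, 0.0666]
||prox(x)|| = 0.149
Step 4: Proximal objective.
0.5*||prox-x||^2 = 4.9613
lambda*||prox|| = 0.4694
Total = 5.4306


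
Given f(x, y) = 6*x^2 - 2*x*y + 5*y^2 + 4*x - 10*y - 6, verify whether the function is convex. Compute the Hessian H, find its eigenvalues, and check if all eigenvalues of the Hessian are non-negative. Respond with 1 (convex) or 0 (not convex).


The Hessian of f(x,y) = 6*x^2 - 2*x*y + 5*y^2 + 4*x - 10*y - 6 is:
H = [[12, -2], [-2, 10]]
Trace = 12 + 10 = 22
Determinant = 12*10 - (-2)^2 = 116
Discriminant = (22)^2 - 4*116 = 20.0
Eigenvalues: lambda_1 = 8.7639, lambda_2 = 13.2361
The function is convex.

1


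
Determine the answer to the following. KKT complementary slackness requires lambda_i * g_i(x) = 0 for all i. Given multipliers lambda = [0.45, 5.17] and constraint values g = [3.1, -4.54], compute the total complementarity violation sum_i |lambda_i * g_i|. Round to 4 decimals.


KKT complementary slackness check:
lambda_1 * g_1 = 0.45 * 3.1 = 1.395
lambda_2 * g_2 = 5.17 * -4.54 = -23.4718
Total violation = 1.395 + 23.4718 = 24.8668


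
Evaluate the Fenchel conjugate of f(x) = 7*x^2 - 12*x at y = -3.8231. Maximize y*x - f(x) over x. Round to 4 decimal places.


f*(y) = sup_x {y*x - a*x^2 - b*x} = sup_x {(y-b)*x - a*x^2}
FOC: (y - b) - 2a*x = 0 => x* = (y - b)/(2a)
x* = (-3.8231 + 12)/(2*7) = 0.5841
f*(-3.8231) = (y-b)^2/(4a) = (-3.8231 + 12)^2/(4*7)
= 66.8617/28 = 2.3879


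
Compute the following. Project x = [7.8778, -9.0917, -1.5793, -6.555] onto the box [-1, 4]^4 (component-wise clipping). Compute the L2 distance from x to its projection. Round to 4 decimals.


Project each component onto [-1, 4].
clip(7.8778) = 4.0, clip(-9.0917) = -1.0, clip(-1.5793) = -1.0, clip(-6.555) = -1.0
Projection = [4.0, -1.0, -1.0, -1.0]
Squared diffs: [15.0373, 65.4756, 0.3356, 30.858]
Distance = sqrt(111.7065) = 10.5691


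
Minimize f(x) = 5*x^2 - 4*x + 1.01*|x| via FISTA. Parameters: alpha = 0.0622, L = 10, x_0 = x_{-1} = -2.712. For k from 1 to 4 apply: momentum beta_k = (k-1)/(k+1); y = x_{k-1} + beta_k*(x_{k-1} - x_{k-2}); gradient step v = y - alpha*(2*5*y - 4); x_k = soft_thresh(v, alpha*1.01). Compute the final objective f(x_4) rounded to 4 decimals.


FISTA on f(x) = 5*x^2 - 4*x + 1.01*|x|
L = 10, alpha = 0.0622
Iteration 1: beta = 0.0, y = -2.712 + 0.0*(-2.712 + 2.712) = -2.712
  grad(y) = -31.12, v = y - alpha*grad = -0.7763
  prox(v) = soft_thresh(-0.7763, 0.0628) = -0.7135
Iteration 2: beta = 0.3333, y = -0.7135 + 0.3333*(-0.7135 + 2.712) = -0.0474
  grad(y) = -4.4735, v = y - alpha*grad = 0.2309
  prox(v) = soft_thresh(0.2309, 0.0628) = 0.1681
Iteration 3: beta = 0.5, y = 0.1681 + 0.5*(0.1681 + 0.7135) = 0.6089
  grad(y) = 2.0888, v = y - alpha*grad = 0.479
  prox(v) = soft_thresh(0.479, 0.0628) = 0.4161
Iteration 4: beta = 0.6, y = 0.4161 + 0.6*(0.4161 - 0.1681) = 0.565
  grad(y) = 1.6497, v = y - alpha*grad = 0.4624
  prox(v) = soft_thresh(0.4624, 0.0628) = 0.3995
f(x_4) = 5*0.3995^2 - 4*0.3995 + 1.01*|0.3995| = -0.3965


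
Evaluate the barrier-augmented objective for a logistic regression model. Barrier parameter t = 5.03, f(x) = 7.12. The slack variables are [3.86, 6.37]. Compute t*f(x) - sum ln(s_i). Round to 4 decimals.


Step 1: Compute log-barrier.
ln values: [1.3507, 1.8516]
phi = -(1.3507 + 1.8516) = -3.2023
Step 2: Compute augmented objective.
t*f(x) = 5.03*7.12 = 35.8136
Total = 35.8136 - 3.2023 = 32.6113


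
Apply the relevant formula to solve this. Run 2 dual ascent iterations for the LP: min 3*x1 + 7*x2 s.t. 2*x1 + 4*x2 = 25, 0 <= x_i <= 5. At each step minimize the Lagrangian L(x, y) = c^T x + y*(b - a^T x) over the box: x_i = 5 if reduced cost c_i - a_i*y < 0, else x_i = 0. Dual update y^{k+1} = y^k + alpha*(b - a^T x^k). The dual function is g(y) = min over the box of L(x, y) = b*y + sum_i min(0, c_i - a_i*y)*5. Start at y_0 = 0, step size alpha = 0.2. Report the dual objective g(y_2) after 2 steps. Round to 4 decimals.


Dual ascent for LP: min 3*x1 + 7*x2, 2*x1 + 4*x2 = 25, 0 <= x_i <= 5
Step 1: y^k = 0.0, reduced costs: (3.0, 7.0)
  x^k = (0.0, 0.0), subgradient = b - a^T x = 25.0
  y^{k+1} = 0.0 + 0.2*25.0 = 5.0
Step 2: y^k = 5.0, reduced costs: (-7.0, -13.0)
  x^k = (5.0, 5.0), subgradient = b - a^T x = -5.0
  y^{k+1} = 5.0 + 0.2*-5.0 = 4.0
Dual objective at y_2 = 4.0: reduced costs (-5.0, -9.0), box minimizer x = (5.0, 5.0)
g(y_2) = b*y + (c1 - a1*y)*x1 + (c2 - a2*y)*x2 = 25*4.0 + (-5.0)*5.0 + (-9.0)*5.0 = 100.0 - 25.0 - 45.0 = 30.0


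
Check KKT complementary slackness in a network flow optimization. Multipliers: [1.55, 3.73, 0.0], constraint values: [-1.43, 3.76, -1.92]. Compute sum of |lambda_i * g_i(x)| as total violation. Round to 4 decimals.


KKT complementary slackness check:
lambda_1 * g_1 = 1.55 * -1.43 = -2.2165
lambda_2 * g_2 = 3.73 * 3.76 = 14.0248
lambda_3 * g_3 = 0.0 * -1.92 = -0.0
Total violation = 2.2165 + 14.0248 + 0.0 = 16.2413


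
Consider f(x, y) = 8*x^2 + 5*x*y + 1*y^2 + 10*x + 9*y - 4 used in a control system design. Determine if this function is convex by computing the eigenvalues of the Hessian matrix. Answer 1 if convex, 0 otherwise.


The Hessian of f(x,y) = 8*x^2 + 5*x*y + 1*y^2 + 10*x + 9*y - 4 is:
H = [[16, 5], [5, 2]]
Trace = 16 + 2 = 18
Determinant = 16*2 - (5)^2 = 7
Discriminant = (18)^2 - 4*7 = 296.0
Eigenvalues: lambda_1 = 0.3977, lambda_2 = 17.6023
The function is convex.

1


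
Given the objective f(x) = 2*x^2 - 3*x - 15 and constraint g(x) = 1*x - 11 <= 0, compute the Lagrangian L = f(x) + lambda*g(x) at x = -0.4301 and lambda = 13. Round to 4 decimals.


Step 1: Evaluate f(x).
f(-0.4301) = 2*(-0.4301)^2 - 3*(-0.4301) - 15 = -13.3397
Step 2: Evaluate g(x).
g(-0.4301) = 1*-0.4301 - 11 = -11.4301
Step 3: Compute Lagrangian.
L = -13.3397 + 13*-11.4301 = -161.931


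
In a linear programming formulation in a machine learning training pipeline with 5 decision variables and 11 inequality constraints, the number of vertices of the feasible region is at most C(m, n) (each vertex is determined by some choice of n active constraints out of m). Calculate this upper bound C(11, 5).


Each vertex corresponds to some choice of n active constraints out of m, so the number of vertices is at most C(m, n) = m! / (n!(m-n)!).
m = 11, n = 5
Numerator: 11 * 10 * 9 * 8 * 7
Denominator: 5! = 120
C(11, 5) = 462


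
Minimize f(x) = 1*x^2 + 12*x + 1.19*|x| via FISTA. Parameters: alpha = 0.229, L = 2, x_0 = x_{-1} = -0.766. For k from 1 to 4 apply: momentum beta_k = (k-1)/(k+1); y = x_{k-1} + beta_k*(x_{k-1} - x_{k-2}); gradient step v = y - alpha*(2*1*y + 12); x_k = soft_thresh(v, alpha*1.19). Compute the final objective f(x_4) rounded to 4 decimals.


FISTA on f(x) = 1*x^2 + 12*x + 1.19*|x|
L = 2, alpha = 0.229
Iteration 1: beta = 0.0, y = -0.766 + 0.0*(-0.766 + 0.766) = -0.766
  grad(y) = 10.468, v = y - alpha*grad = -3.1632
  prox(v) = soft_thresh(-3.1632, 0.2725) = -2.8907
Iteration 2: beta = 0.3333, y = -2.8907 + 0.3333*(-2.8907 + 0.766) = -3.5989
  grad(y) = 4.8022, v = y - alpha*grad = -4.6986
  prox(v) = soft_thresh(-4.6986, 0.2725) = -4.4261
Iteration 3: beta = 0.5, y = -4.4261 + 0.5*(-4.4261 + 2.8907) = -5.1938
  grad(y) = 1.6124, v = y - alpha*grad = -5.563
  prox(v) = soft_thresh(-5.563, 0.2725) = -5.2905
Iteration 4: beta = 0.6, y = -5.2905 + 0.6*(-5.2905 + 4.4261) = -5.8092
  grad(y) = 0.3816, v = y - alpha*grad = -5.8966
  prox(v) = soft_thresh(-5.8966, 0.2725) = -5.6241
f(x_4) = 1*(-5.6241)^2 + 12*(-5.6241) + 1.19*|-5.6241| = -29.166


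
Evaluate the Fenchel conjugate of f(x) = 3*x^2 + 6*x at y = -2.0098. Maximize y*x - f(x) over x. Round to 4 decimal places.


f*(y) = sup_x {y*x - a*x^2 - b*x} = sup_x {(y-b)*x - a*x^2}
FOC: (y - b) - 2a*x = 0 => x* = (y - b)/(2a)
x* = (-2.0098 - 6)/(2*3) = -1.335
f*(-2.0098) = (y-b)^2/(4a) = (-2.0098 - 6)^2/(4*3)
= 64.1569/12 = 5.3464


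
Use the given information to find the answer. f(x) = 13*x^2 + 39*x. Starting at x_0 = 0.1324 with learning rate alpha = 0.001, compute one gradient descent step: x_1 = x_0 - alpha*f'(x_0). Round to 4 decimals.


We compute the gradient at x_0 and apply the update.
f'(x) = 26*x + 39
f'(0.1324) = 26*0.1324 + 39 = 42.4424
x_1 = 0.1324 - 0.001*42.4424 = 0.09


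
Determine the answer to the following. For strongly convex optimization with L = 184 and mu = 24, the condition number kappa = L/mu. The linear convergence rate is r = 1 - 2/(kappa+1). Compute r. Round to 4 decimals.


Step 1: Compute the condition number.
kappa = L/mu = 184/24 = 7.6667
Step 2: Compute the convergence rate.
r = 1 - 2/(kappa + 1) = 1 - 2*mu/(L + mu) = (L - mu)/(L + mu) = 160/208 = 0.7692


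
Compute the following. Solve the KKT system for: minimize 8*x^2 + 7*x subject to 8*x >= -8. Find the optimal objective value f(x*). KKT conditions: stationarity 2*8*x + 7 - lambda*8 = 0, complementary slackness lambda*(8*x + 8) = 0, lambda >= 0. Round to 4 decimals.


Step 1: Try lambda = 0 (constraint inactive).
Stationarity: 2*8*x + 7 = 0
x* = -7/(2*8) = -0.4375
Check constraint: 8*-0.4375 = -3.5 >= -8 -- satisfied.
Step 2: Compute optimal value.
f(x*) = 8*(-0.4375)^2 + 7*(-0.4375) = -1.5313


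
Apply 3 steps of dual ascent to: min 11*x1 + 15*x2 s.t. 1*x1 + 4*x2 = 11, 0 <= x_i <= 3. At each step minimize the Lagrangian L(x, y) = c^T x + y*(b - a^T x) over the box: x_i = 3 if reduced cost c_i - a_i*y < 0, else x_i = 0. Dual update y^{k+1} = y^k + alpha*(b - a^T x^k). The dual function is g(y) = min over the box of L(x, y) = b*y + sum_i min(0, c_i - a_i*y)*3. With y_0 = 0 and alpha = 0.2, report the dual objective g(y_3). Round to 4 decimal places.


Dual ascent for LP: min 11*x1 + 15*x2, 1*x1 + 4*x2 = 11, 0 <= x_i <= 3
Step 1: y^k = 0.0, reduced costs: (11.0, 15.0)
  x^k = (0.0, 0.0), subgradient = b - a^T x = 11.0
  y^{k+1} = 0.0 + 0.2*11.0 = 2.2
Step 2: y^k = 2.2, reduced costs: (8.8, 6.2)
  x^k = (0.0, 0.0), subgradient = b - a^T x = 11.0
  y^{k+1} = 2.2 + 0.2*11.0 = 4.4
Step 3: y^k = 4.4, reduced costs: (6.6, -2.6)
  x^k = (0.0, 3.0), subgradient = b - a^T x = -1.0
  y^{k+1} = 4.4 + 0.2*-1.0 = 4.2
Dual objective at y_3 = 4.2: reduced costs (6.8, -1.8), box minimizer x = (0.0, 3.0)
g(y_3) = b*y + (c1 - a1*y)*x1 + (c2 - a2*y)*x2 = 11*4.2 + 6.8*0.0 + (-1.8)*3.0 = 46.2 + 0.0 - 5.4 = 40.8


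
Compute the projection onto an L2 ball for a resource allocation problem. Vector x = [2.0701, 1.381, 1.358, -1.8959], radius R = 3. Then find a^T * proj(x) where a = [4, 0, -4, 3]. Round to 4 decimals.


Step 1: Compute ||x|| (intermediates to 6 decimals).
||x|| = sqrt(2.0701^2 + 1.381^2 + 1.358^2 + (-1.8959)^2) = 3.410436
Step 2: Project.
Since ||x|| > R, scale = R/||x|| = 3/3.410436 = 0.879653, proj(x) = scale * x
proj(x) = [1.82097, 1.214801, 1.194569, -1.667734]
Step 3: Dot product.
a^T * proj(x) = 4*1.82097 + 0*1.214801 - 4*1.194569 + 3*(-1.667734) = -2.4976


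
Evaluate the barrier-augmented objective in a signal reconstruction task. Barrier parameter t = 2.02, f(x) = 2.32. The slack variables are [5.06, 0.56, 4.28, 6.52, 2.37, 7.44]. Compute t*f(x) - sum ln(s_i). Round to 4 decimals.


Step 1: Compute log-barrier.
ln values: [1.6214, -0.5798, 1.454, 1.8749, 0.8629, 2.0069]
phi = -(1.6214 - 0.5798 + 1.454 + 1.8749 + 0.8629 + 2.0069) = -7.2401
Step 2: Compute augmented objective.
t*f(x) = 2.02*2.32 = 4.6864
Total = 4.6864 - 7.2401 = -2.5537


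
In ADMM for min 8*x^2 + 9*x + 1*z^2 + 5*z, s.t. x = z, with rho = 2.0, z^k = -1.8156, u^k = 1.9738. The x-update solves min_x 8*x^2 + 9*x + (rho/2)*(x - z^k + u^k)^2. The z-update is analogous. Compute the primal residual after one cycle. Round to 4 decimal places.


ADMM iteration with rho = 2.0, z^k = -1.8156, u^k = 1.9738
Step 1: x-update.
Minimize 8*x^2 + 9*x + (2.0/2)*(x + 1.8156 + 1.9738)^2
FOC: (2*8 + 2.0)*x = -9 + 2.0*(-1.8156 - 1.9738)
x^{k+1} = -0.921
Step 2: z-update.
Minimize 1*z^2 + 5*z + (2.0/2)*(-0.921 - z + 1.9738)^2
FOC: (2*1 + 2.0)*z = -5 + 2.0*(-0.921 + 1.9738)
z^{k+1} = -0.7236
Step 3: u-update.
u^{k+1} = 1.9738 - 0.921 + 0.7236 = 1.7764
Step 4: Primal residual = |-0.921 + 0.7236| = 0.1974


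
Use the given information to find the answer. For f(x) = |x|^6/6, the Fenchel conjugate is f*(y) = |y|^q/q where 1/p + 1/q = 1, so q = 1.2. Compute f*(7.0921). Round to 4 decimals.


The conjugate exponent q satisfies 1/p + 1/q = 1.
p = 6, so q = 6/(6 - 1) = 1.2
|y|^q = 7.0921^1.2 = 10.4937
f*(7.0921) = 10.4937 / 1.2 = 8.7448


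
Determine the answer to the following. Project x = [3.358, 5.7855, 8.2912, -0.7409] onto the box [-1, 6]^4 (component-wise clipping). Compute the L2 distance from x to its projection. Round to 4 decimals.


Project each component onto [-1, 6].
clip(3.358) = 3.358, clip(5.7855) = 5.7855, clip(8.2912) = 6.0, clip(-0.7409) = -0.7409
Projection = [3.358, 5.7855, 6.0, -0.7409]
Squared diffs: [0.0, 0.0, 5.2496, 0.0]
Distance = sqrt(5.2496) = 2.2912


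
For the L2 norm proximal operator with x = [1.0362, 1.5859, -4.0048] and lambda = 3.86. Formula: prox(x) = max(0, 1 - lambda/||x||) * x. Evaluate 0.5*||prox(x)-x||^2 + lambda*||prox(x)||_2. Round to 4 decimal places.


Step 1: Compute ||x||.
||x|| = 4.4303
Step 2: Compute scaling factor.
scale = max(0, 1 - 3.86/4.4303) = 0.1287
Step 3: prox(x) = [0.1334, 0.2041, -0.5155]
||prox(x)|| = 0.5703
Step 4: Proximal objective.
0.5*||prox-x||^2 = 7.4498
lambda*||prox|| = 2.2014
Total = 9.651


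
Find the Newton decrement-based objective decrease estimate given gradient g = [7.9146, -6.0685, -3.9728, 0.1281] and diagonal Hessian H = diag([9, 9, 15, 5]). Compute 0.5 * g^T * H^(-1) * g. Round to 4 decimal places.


Step 1: H is diagonal, so H^(-1) * g = [0.8794, -0.6743, -0.2649, 0.0256].
Step 2: g^T H^(-1) g = sum_i g_i^2 / H_ii
  = (7.9146)^2/9 + (-6.0685)^2/9 + (-3.9728)^2/15 + (0.1281)^2/5
  = 6.9601 + 4.0919 + 1.0522 + 0.0033 = 12.1074
Step 3: Objective decrease = 0.5 * g^T H^(-1) g = 6.0537


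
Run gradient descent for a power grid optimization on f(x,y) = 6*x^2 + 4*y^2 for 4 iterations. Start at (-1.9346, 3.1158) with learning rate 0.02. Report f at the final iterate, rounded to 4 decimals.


Gradient descent on f(x,y) = 6*x^2 + 4*y^2.
Starting point: (-1.9346, 3.1158), alpha = 0.02
Step 1: grad_x = 2*6*-1.9346 = -23.2152, grad_y = 2*4*3.1158 = 24.9264
  x_1 = -1.9346 - 0.02*-23.2152 = -1.4703
  y_1 = 3.1158 - 0.02*24.9264 = 2.6173
Step 2: grad_x = 2*6*-1.4703 = -17.6436, grad_y = 2*4*2.6173 = 20.9382
  x_2 = -1.4703 - 0.02*-17.6436 = -1.1174
  y_2 = 2.6173 - 0.02*20.9382 = 2.1985
Step 3: grad_x = 2*6*-1.1174 = -13.4091, grad_y = 2*4*2.1985 = 17.5881
  x_3 = -1.1174 - 0.02*-13.4091 = -0.8492
  y_3 = 2.1985 - 0.02*17.5881 = 1.8467
Step 4: grad_x = 2*6*-0.8492 = -10.1909, grad_y = 2*4*1.8467 = 14.774
  x_4 = -0.8492 - 0.02*-10.1909 = -0.6454
  y_4 = 1.8467 - 0.02*14.774 = 1.5513
f(-0.6454, 1.5513) = 6*(-0.6454)^2 + 4*1.5513^2 = 12.1252


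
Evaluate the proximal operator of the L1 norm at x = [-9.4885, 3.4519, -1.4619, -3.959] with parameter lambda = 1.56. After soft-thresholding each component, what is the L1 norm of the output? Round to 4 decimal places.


Soft-thresholding with lambda = 1.56:
prox(-9.4885) = sign(-9.4885)*max(|-9.4885| - 1.56, 0) = -7.9285
prox(3.4519) = sign(3.4519)*max(|3.4519| - 1.56, 0) = 1.8919
prox(-1.4619) = sign(-1.4619)*max(|-1.4619| - 1.56, 0) = 0.0
prox(-3.959) = sign(-3.959)*max(|-3.959| - 1.56, 0) = -2.399
prox(x) = [-7.9285, 1.8919, 0.0, -2.399]
||prox(x)||_1 = 7.9285 + 1.8919 + 0.0 + 2.399 = 12.2194


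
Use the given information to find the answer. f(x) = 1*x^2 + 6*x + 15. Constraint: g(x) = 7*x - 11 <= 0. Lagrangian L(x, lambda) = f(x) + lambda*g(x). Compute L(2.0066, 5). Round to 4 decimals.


Step 1: Evaluate f(x).
f(2.0066) = 1*2.0066^2 + 6*2.0066 + 15 = 31.066
Step 2: Evaluate g(x).
g(2.0066) = 7*2.0066 - 11 = 3.0462
Step 3: Compute Lagrangian.
L = 31.066 + 5*3.0462 = 46.297


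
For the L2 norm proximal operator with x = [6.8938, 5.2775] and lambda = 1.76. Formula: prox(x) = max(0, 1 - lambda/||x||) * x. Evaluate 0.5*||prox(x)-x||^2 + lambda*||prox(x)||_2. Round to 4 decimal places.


Step 1: Compute ||x||.
||x|| = 8.682
Step 2: Compute scaling factor.
scale = max(0, 1 - 1.76/8.682) = 0.7973
Step 3: prox(x) = [5.4963, 4.2076]
||prox(x)|| = 6.922
Step 4: Proximal objective.
0.5*||prox-x||^2 = 1.5488
lambda*||prox|| = 12.1827
Total = 13.7315


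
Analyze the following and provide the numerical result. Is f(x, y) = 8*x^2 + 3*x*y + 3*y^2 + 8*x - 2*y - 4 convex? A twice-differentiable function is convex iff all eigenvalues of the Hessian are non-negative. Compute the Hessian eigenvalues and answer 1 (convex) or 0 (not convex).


The Hessian of f(x,y) = 8*x^2 + 3*x*y + 3*y^2 + 8*x - 2*y - 4 is:
H = [[16, 3], [3, 6]]
Trace = 16 + 6 = 22
Determinant = 16*6 - (3)^2 = 87
Discriminant = (22)^2 - 4*87 = 136.0
Eigenvalues: lambda_1 = 5.169, lambda_2 = 16.831
The function is convex.

1


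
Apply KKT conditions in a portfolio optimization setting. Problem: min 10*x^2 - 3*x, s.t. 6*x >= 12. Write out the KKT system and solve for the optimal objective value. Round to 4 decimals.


Step 1: Try lambda = 0 (constraint inactive).
x_unc = 3/(2*10) = 0.15
Check: 6*0.15 = 0.9 < 12 -- violated!
Step 2: Constraint must be active: 6*x = 12
x* = 12/6 = 2.0
lambda = (2*10*2.0 - 3)/6 = 6.1667
Step 3: Compute optimal value.
f(x*) = 10*2.0^2 - 3*2.0 = 34.0


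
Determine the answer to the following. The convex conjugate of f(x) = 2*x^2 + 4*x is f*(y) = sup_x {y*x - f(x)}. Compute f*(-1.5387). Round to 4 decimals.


f*(y) = sup_x {y*x - a*x^2 - b*x} = sup_x {(y-b)*x - a*x^2}
FOC: (y - b) - 2a*x = 0 => x* = (y - b)/(2a)
x* = (-1.5387 - 4)/(2*2) = -1.3847
f*(-1.5387) = (y-b)^2/(4a) = (-1.5387 - 4)^2/(4*2)
= 30.6772/8 = 3.8346


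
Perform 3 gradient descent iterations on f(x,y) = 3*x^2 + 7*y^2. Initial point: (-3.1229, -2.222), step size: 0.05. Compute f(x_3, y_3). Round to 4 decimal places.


Gradient descent on f(x,y) = 3*x^2 + 7*y^2.
Starting point: (-3.1229, -2.222), alpha = 0.05
Step 1: grad_x = 2*3*-3.1229 = -18.7374, grad_y = 2*7*-2.222 = -31.108
  x_1 = -3.1229 - 0.05*-18.7374 = -2.186
  y_1 = -2.222 - 0.05*-31.108 = -0.6666
Step 2: grad_x = 2*3*-2.186 = -13.1162, grad_y = 2*7*-0.6666 = -9.3324
  x_2 = -2.186 - 0.05*-13.1162 = -1.5302
  y_2 = -0.6666 - 0.05*-9.3324 = -0.2
Step 3: grad_x = 2*3*-1.5302 = -9.1813, grad_y = 2*7*-0.2 = -2.7997
  x_3 = -1.5302 - 0.05*-9.1813 = -1.0712
  y_3 = -0.2 - 0.05*-2.7997 = -0.06
f(-1.0712, -0.06) = 3*(-1.0712)^2 + 7*(-0.06)^2 = 3.4673


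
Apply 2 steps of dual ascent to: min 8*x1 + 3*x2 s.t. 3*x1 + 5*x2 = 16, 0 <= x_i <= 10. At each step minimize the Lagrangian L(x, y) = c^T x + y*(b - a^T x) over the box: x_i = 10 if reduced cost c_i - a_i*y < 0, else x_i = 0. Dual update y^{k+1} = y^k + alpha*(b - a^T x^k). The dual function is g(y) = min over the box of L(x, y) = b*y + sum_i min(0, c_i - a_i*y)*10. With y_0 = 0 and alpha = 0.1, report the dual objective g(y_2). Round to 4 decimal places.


Dual ascent for LP: min 8*x1 + 3*x2, 3*x1 + 5*x2 = 16, 0 <= x_i <= 10
Step 1: y^k = 0.0, reduced costs: (8.0, 3.0)
  x^k = (0.0, 0.0), subgradient = b - a^T x = 16.0
  y^{k+1} = 0.0 + 0.1*16.0 = 1.6
Step 2: y^k = 1.6, reduced costs: (3.2, -5.0)
  x^k = (0.0, 10.0), subgradient = b - a^T x = -34.0
  y^{k+1} = 1.6 + 0.1*-34.0 = -1.8
Dual objective at y_2 = -1.8: reduced costs (13.4, 12.0), box minimizer x = (0.0, 0.0)
g(y_2) = b*y + (c1 - a1*y)*x1 + (c2 - a2*y)*x2 = 16*(-1.8) + 13.4*0.0 + 12.0*0.0 = -28.8 + 0.0 + 0.0 = -28.8


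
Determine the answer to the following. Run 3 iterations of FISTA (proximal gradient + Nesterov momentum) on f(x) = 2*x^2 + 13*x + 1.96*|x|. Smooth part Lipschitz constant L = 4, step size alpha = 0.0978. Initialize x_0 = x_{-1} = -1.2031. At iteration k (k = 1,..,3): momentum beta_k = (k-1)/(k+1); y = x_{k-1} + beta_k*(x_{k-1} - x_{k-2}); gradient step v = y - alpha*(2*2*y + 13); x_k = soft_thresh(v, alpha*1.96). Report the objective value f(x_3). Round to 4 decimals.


FISTA on f(x) = 2*x^2 + 13*x + 1.96*|x|
L = 4, alpha = 0.0978
Iteration 1: beta = 0.0, y = -1.2031 + 0.0*(-1.2031 + 1.2031) = -1.2031
  grad(y) = 8.1876, v = y - alpha*grad = -2.0038
  prox(v) = soft_thresh(-2.0038, 0.1917) = -1.8122
Iteration 2: beta = 0.3333, y = -1.8122 + 0.3333*(-1.8122 + 1.2031) = -2.0152
  grad(y) = 4.9393, v = y - alpha*grad = -2.4982
  prox(v) = soft_thresh(-2.4982, 0.1917) = -2.3066
Iteration 3: beta = 0.5, y = -2.3066 + 0.5*(-2.3066 + 1.8122) = -2.5537
  grad(y) = 2.785, v = y - alpha*grad = -2.8261
  prox(v) = soft_thresh(-2.8261, 0.1917) = -2.6344
f(x_3) = 2*(-2.6344)^2 + 13*(-2.6344) + 1.96*|-2.6344| = -15.2037


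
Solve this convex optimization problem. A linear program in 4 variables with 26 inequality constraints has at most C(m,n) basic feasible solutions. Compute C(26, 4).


Each vertex corresponds to some choice of n active constraints out of m, so the number of vertices is at most C(m, n) = m! / (n!(m-n)!).
m = 26, n = 4
Numerator: 26 * 25 * 24 * 23
Denominator: 4! = 24
C(26, 4) = 14950
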